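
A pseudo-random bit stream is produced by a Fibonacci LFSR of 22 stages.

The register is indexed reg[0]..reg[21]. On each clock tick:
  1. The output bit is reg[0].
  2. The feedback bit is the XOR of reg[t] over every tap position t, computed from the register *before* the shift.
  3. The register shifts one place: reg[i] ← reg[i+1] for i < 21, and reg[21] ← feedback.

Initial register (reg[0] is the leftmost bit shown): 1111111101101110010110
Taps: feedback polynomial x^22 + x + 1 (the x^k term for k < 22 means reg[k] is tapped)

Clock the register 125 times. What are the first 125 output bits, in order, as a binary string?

k : reg_k → out_k, fb_k
0: 1111111101101110010110 → 1, fb=0
1: 1111111011011100101100 → 1, fb=0
2: 1111110110111001011000 → 1, fb=0
3: 1111101101110010110000 → 1, fb=0
4: 1111011011100101100000 → 1, fb=0
5: 1110110111001011000000 → 1, fb=0
6: 1101101110010110000000 → 1, fb=0
7: 1011011100101100000000 → 1, fb=1
8: 0110111001011000000001 → 0, fb=1
9: 1101110010110000000011 → 1, fb=0
10: 1011100101100000000110 → 1, fb=1
11: 0111001011000000001101 → 0, fb=1
12: 1110010110000000011011 → 1, fb=0
13: 1100101100000000110110 → 1, fb=0
14: 1001011000000001101100 → 1, fb=1
15: 0010110000000011011001 → 0, fb=0
16: 0101100000000110110010 → 0, fb=1
17: 1011000000001101100101 → 1, fb=1
18: 0110000000011011001011 → 0, fb=1
19: 1100000000110110010111 → 1, fb=0
20: 1000000001101100101110 → 1, fb=1
21: 0000000011011001011101 → 0, fb=0
22: 0000000110110010111010 → 0, fb=0
23: 0000001101100101110100 → 0, fb=0
24: 0000011011001011101000 → 0, fb=0
25: 0000110110010111010000 → 0, fb=0
26: 0001101100101110100000 → 0, fb=0
27: 0011011001011101000000 → 0, fb=0
28: 0110110010111010000000 → 0, fb=1
29: 1101100101110100000001 → 1, fb=0
30: 1011001011101000000010 → 1, fb=1
31: 0110010111010000000101 → 0, fb=1
32: 1100101110100000001011 → 1, fb=0
33: 1001011101000000010110 → 1, fb=1
34: 0010111010000000101101 → 0, fb=0
35: 0101110100000001011010 → 0, fb=1
36: 1011101000000010110101 → 1, fb=1
37: 0111010000000101101011 → 0, fb=1
38: 1110100000001011010111 → 1, fb=0
39: 1101000000010110101110 → 1, fb=0
40: 1010000000101101011100 → 1, fb=1
41: 0100000001011010111001 → 0, fb=1
42: 1000000010110101110011 → 1, fb=1
43: 0000000101101011100111 → 0, fb=0
44: 0000001011010111001110 → 0, fb=0
45: 0000010110101110011100 → 0, fb=0
46: 0000101101011100111000 → 0, fb=0
47: 0001011010111001110000 → 0, fb=0
48: 0010110101110011100000 → 0, fb=0
49: 0101101011100111000000 → 0, fb=1
50: 1011010111001110000001 → 1, fb=1
51: 0110101110011100000011 → 0, fb=1
52: 1101011100111000000111 → 1, fb=0
53: 1010111001110000001110 → 1, fb=1
54: 0101110011100000011101 → 0, fb=1
55: 1011100111000000111011 → 1, fb=1
56: 0111001110000001110111 → 0, fb=1
57: 1110011100000011101111 → 1, fb=0
58: 1100111000000111011110 → 1, fb=0
59: 1001110000001110111100 → 1, fb=1
60: 0011100000011101111001 → 0, fb=0
61: 0111000000111011110010 → 0, fb=1
62: 1110000001110111100101 → 1, fb=0
63: 1100000011101111001010 → 1, fb=0
64: 1000000111011110010100 → 1, fb=1
65: 0000001110111100101001 → 0, fb=0
66: 0000011101111001010010 → 0, fb=0
67: 0000111011110010100100 → 0, fb=0
68: 0001110111100101001000 → 0, fb=0
69: 0011101111001010010000 → 0, fb=0
70: 0111011110010100100000 → 0, fb=1
71: 1110111100101001000001 → 1, fb=0
72: 1101111001010010000010 → 1, fb=0
73: 1011110010100100000100 → 1, fb=1
74: 0111100101001000001001 → 0, fb=1
75: 1111001010010000010011 → 1, fb=0
76: 1110010100100000100110 → 1, fb=0
77: 1100101001000001001100 → 1, fb=0
78: 1001010010000010011000 → 1, fb=1
79: 0010100100000100110001 → 0, fb=0
80: 0101001000001001100010 → 0, fb=1
81: 1010010000010011000101 → 1, fb=1
82: 0100100000100110001011 → 0, fb=1
83: 1001000001001100010111 → 1, fb=1
84: 0010000010011000101111 → 0, fb=0
85: 0100000100110001011110 → 0, fb=1
86: 1000001001100010111101 → 1, fb=1
87: 0000010011000101111011 → 0, fb=0
88: 0000100110001011110110 → 0, fb=0
89: 0001001100010111101100 → 0, fb=0
90: 0010011000101111011000 → 0, fb=0
91: 0100110001011110110000 → 0, fb=1
92: 1001100010111101100001 → 1, fb=1
93: 0011000101111011000011 → 0, fb=0
94: 0110001011110110000110 → 0, fb=1
95: 1100010111101100001101 → 1, fb=0
96: 1000101111011000011010 → 1, fb=1
97: 0001011110110000110101 → 0, fb=0
98: 0010111101100001101010 → 0, fb=0
99: 0101111011000011010100 → 0, fb=1
100: 1011110110000110101001 → 1, fb=1
101: 0111101100001101010011 → 0, fb=1
102: 1111011000011010100111 → 1, fb=0
103: 1110110000110101001110 → 1, fb=0
104: 1101100001101010011100 → 1, fb=0
105: 1011000011010100111000 → 1, fb=1
106: 0110000110101001110001 → 0, fb=1
107: 1100001101010011100011 → 1, fb=0
108: 1000011010100111000110 → 1, fb=1
109: 0000110101001110001101 → 0, fb=0
110: 0001101010011100011010 → 0, fb=0
111: 0011010100111000110100 → 0, fb=0
112: 0110101001110001101000 → 0, fb=1
113: 1101010011100011010001 → 1, fb=0
114: 1010100111000110100010 → 1, fb=1
115: 0101001110001101000101 → 0, fb=1
116: 1010011100011010001011 → 1, fb=1
117: 0100111000110100010111 → 0, fb=1
118: 1001110001101000101111 → 1, fb=1
119: 0011100011010001011111 → 0, fb=0
120: 0111000110100010111110 → 0, fb=1
121: 1110001101000101111101 → 1, fb=0
122: 1100011010001011111010 → 1, fb=0
123: 1000110100010111110100 → 1, fb=1
124: 0001101000101111101001 → 0, fb=0

11111111011011100101100000000110110010111010000000101101011100111000000111011110010100100000100110001011110110000110101001110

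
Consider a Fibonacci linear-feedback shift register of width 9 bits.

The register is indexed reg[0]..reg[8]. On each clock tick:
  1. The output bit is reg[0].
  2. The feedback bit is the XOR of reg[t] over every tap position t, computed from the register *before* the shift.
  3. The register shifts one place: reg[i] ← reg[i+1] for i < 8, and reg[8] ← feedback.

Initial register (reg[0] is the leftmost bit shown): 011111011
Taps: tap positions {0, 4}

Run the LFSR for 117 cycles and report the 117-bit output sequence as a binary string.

011111011101000001101011011011101100000101101011111010101010000001010010101111001011101110000001110011101001001111010

tick  register→output (feedback)
  0  011111011→0 (1)
  1  111110111→1 (0)
  2  111101110→1 (1)
  3  111011101→1 (0)
  4  110111010→1 (0)
  5  101110100→1 (0)
  6  011101000→0 (0)
  7  111010000→1 (0)
  8  110100000→1 (1)
  9  101000001→1 (1)
 10  010000011→0 (0)
 11  100000110→1 (1)
 12  000001101→0 (0)
 13  000011010→0 (1)
 14  000110101→0 (1)
 15  001101011→0 (0)
 16  011010110→0 (1)
 17  110101101→1 (1)
 18  101011011→1 (0)
 19  010110110→0 (1)
 20  101101101→1 (1)
 21  011011011→0 (1)
 22  110110111→1 (0)
 23  101101110→1 (1)
 24  011011101→0 (1)
 25  110111011→1 (0)
 26  101110110→1 (0)
 27  011101100→0 (0)
 28  111011000→1 (0)
 29  110110000→1 (0)
 30  101100000→1 (1)
 31  011000001→0 (0)
 32  110000010→1 (1)
 33  100000101→1 (1)
 34  000001011→0 (0)
 35  000010110→0 (1)
 36  000101101→0 (0)
 37  001011010→0 (1)
 38  010110101→0 (1)
 39  101101011→1 (1)
 40  011010111→0 (1)
 41  110101111→1 (1)
 42  101011111→1 (0)
 43  010111110→0 (1)
 44  101111101→1 (0)
 45  011111010→0 (1)
 46  111110101→1 (0)
 47  111101010→1 (1)
 48  111010101→1 (0)
 49  110101010→1 (1)
 50  101010101→1 (0)
 51  010101010→0 (0)
 52  101010100→1 (0)
 53  010101000→0 (0)
 54  101010000→1 (0)
 55  010100000→0 (0)
 56  101000000→1 (1)
 57  010000001→0 (0)
 58  100000010→1 (1)
 59  000000101→0 (0)
 60  000001010→0 (0)
 61  000010100→0 (1)
 62  000101001→0 (0)
 63  001010010→0 (1)
 64  010100101→0 (0)
 65  101001010→1 (1)
 66  010010101→0 (1)
 67  100101011→1 (1)
 68  001010111→0 (1)
 69  010101111→0 (0)
 70  101011110→1 (0)
 71  010111100→0 (1)
 72  101111001→1 (0)
 73  011110010→0 (1)
 74  111100101→1 (1)
 75  111001011→1 (1)
 76  110010111→1 (0)
 77  100101110→1 (1)
 78  001011101→0 (1)
 79  010111011→0 (1)
 80  101110111→1 (0)
 81  011101110→0 (0)
 82  111011100→1 (0)
 83  110111000→1 (0)
 84  101110000→1 (0)
 85  011100000→0 (0)
 86  111000000→1 (1)
 87  110000001→1 (1)
 88  100000011→1 (1)
 89  000000111→0 (0)
 90  000001110→0 (0)
 91  000011100→0 (1)
 92  000111001→0 (1)
 93  001110011→0 (1)
 94  011100111→0 (0)
 95  111001110→1 (1)
 96  110011101→1 (0)
 97  100111010→1 (0)
 98  001110100→0 (1)
 99  011101001→0 (0)
100  111010010→1 (0)
101  110100100→1 (1)
102  101001001→1 (1)
103  010010011→0 (1)
104  100100111→1 (1)
105  001001111→0 (0)
106  010011110→0 (1)
107  100111101→1 (0)
108  001111010→0 (1)
109  011110101→0 (1)
110  111101011→1 (1)
111  111010111→1 (0)
112  110101110→1 (1)
113  101011101→1 (0)
114  010111010→0 (1)
115  101110101→1 (0)
116  011101010→0 (0)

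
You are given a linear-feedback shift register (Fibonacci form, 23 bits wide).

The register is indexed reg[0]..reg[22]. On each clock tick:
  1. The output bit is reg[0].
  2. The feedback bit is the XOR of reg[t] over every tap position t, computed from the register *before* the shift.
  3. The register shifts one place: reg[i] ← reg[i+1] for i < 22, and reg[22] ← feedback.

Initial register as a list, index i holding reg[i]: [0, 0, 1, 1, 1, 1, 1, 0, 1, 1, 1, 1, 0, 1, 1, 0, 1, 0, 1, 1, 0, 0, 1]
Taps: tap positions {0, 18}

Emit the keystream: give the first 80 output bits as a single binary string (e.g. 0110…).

00111110111101101011001111100010111110101011001001010111010011110001110001001100

tick  register→output (feedback)
  0  00111110111101101011001→0 (1)
  1  01111101111011010110011→0 (1)
  2  11111011110110101100111→1 (1)
  3  11110111101101011001111→1 (1)
  4  11101111011010110011111→1 (0)
  5  11011110110101100111110→1 (0)
  6  10111101101011001111100→1 (0)
  7  01111011010110011111000→0 (1)
  8  11110110101100111110001→1 (0)
  9  11101101011001111100010→1 (1)
 10  11011010110011111000101→1 (1)
 11  10110101100111110001011→1 (1)
 12  01101011001111100010111→0 (1)
 13  11010110011111000101111→1 (1)
 14  10101100111110001011111→1 (0)
 15  01011001111100010111110→0 (1)
 16  10110011111000101111101→1 (0)
 17  01100111110001011111010→0 (1)
 18  11001111100010111110101→1 (0)
 19  10011111000101111101010→1 (1)
 20  00111110001011111010101→0 (1)
 21  01111100010111110101011→0 (0)
 22  11111000101111101010110→1 (0)
 23  11110001011111010101100→1 (1)
 24  11100010111110101011001→1 (0)
 25  11000101111101010110010→1 (0)
 26  10001011111010101100100→1 (1)
 27  00010111110101011001001→0 (0)
 28  00101111101010110010010→0 (1)
 29  01011111010101100100101→0 (0)
 30  10111110101011001001010→1 (1)
 31  01111101010110010010101→0 (1)
 32  11111010101100100101011→1 (1)
 33  11110101011001001010111→1 (0)
 34  11101010110010010101110→1 (1)
 35  11010101100100101011101→1 (0)
 36  10101011001001010111010→1 (0)
 37  01010110010010101110100→0 (1)
 38  10101100100101011101001→1 (1)
 39  01011001001010111010011→0 (1)
 40  10110010010101110100111→1 (1)
 41  01100100101011101001111→0 (0)
 42  11001001010111010011110→1 (0)
 43  10010010101110100111100→1 (0)
 44  00100101011101001111000→0 (1)
 45  01001010111010011110001→0 (1)
 46  10010101110100111100011→1 (1)
 47  00101011101001111000111→0 (0)
 48  01010111010011110001110→0 (0)
 49  10101110100111100011100→1 (0)
 50  01011101001111000111000→0 (1)
 51  10111010011110001110001→1 (0)
 52  01110100111100011100010→0 (0)
 53  11101001111000111000100→1 (1)
 54  11010011110001110001001→1 (1)
 55  10100111100011100010011→1 (0)
 56  01001111000111000100110→0 (0)
 57  10011110001110001001100→1 (1)
 58  00111100011100010011001→0 (1)
 59  01111000111000100110011→0 (1)
 60  11110001110001001100111→1 (1)
 61  11100011100010011001111→1 (1)
 62  11000111000100110011111→1 (0)
 63  10001110001001100111110→1 (0)
 64  00011100010011001111100→0 (1)
 65  00111000100110011111001→0 (1)
 66  01110001001100111110011→0 (1)
 67  11100010011001111100111→1 (1)
 68  11000100110011111001111→1 (1)
 69  10001001100111110011111→1 (0)
 70  00010011001111100111110→0 (1)
 71  00100110011111001111101→0 (1)
 72  01001100111110011111011→0 (1)
 73  10011001111100111110111→1 (0)
 74  00110011111001111101110→0 (0)
 75  01100111110011111011100→0 (1)
 76  11001111100111110111001→1 (0)
 77  10011111001111101110010→1 (0)
 78  00111110011111011100100→0 (0)
 79  01111100111110111001000→0 (0)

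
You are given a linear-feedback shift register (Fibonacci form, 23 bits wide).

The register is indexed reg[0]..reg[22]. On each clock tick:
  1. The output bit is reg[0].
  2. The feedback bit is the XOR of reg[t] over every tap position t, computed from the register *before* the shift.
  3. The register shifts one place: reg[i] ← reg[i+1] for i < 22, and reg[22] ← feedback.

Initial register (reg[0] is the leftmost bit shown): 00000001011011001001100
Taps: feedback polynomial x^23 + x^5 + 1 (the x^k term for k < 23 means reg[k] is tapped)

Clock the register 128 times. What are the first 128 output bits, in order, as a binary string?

00000001011011001001100001011001111111110010011011001100001101111111111010010101100100000101100001001111001101101010001101010011

step | reg (before) | out | fb
   0 | 00000001011011001001100 | 0 | 0
   1 | 00000010110110010011000 | 0 | 0
   2 | 00000101101100100110000 | 0 | 1
   3 | 00001011011001001100001 | 0 | 0
   4 | 00010110110010011000010 | 0 | 1
   5 | 00101101100100110000101 | 0 | 1
   6 | 01011011001001100001011 | 0 | 0
   7 | 10110110010011000010110 | 1 | 0
   8 | 01101100100110000101100 | 0 | 1
   9 | 11011001001100001011001 | 1 | 1
  10 | 10110010011000010110011 | 1 | 1
  11 | 01100100110000101100111 | 0 | 1
  12 | 11001001100001011001111 | 1 | 1
  13 | 10010011000010110011111 | 1 | 1
  14 | 00100110000101100111111 | 0 | 1
  15 | 01001100001011001111111 | 0 | 1
  16 | 10011000010110011111111 | 1 | 1
  17 | 00110000101100111111111 | 0 | 0
  18 | 01100001011001111111110 | 0 | 0
  19 | 11000010110011111111100 | 1 | 1
  20 | 10000101100111111111001 | 1 | 0
  21 | 00001011001111111110010 | 0 | 0
  22 | 00010110011111111100100 | 0 | 1
  23 | 00101100111111111001001 | 0 | 1
  24 | 01011001111111110010011 | 0 | 0
  25 | 10110011111111100100110 | 1 | 1
  26 | 01100111111111001001101 | 0 | 1
  27 | 11001111111110010011011 | 1 | 0
  28 | 10011111111100100110110 | 1 | 0
  29 | 00111111111001001101100 | 0 | 1
  30 | 01111111110010011011001 | 0 | 1
  31 | 11111111100100110110011 | 1 | 0
  32 | 11111111001001101100110 | 1 | 0
  33 | 11111110010011011001100 | 1 | 0
  34 | 11111100100110110011000 | 1 | 0
  35 | 11111001001101100110000 | 1 | 1
  36 | 11110010011011001100001 | 1 | 1
  37 | 11100100110110011000011 | 1 | 0
  38 | 11001001101100110000110 | 1 | 1
  39 | 10010011011001100001101 | 1 | 1
  40 | 00100110110011000011011 | 0 | 1
  41 | 01001101100110000110111 | 0 | 1
  42 | 10011011001100001101111 | 1 | 1
  43 | 00110110011000011011111 | 0 | 1
  44 | 01101100110000110111111 | 0 | 1
  45 | 11011001100001101111111 | 1 | 1
  46 | 10110011000011011111111 | 1 | 1
  47 | 01100110000110111111111 | 0 | 1
  48 | 11001100001101111111111 | 1 | 0
  49 | 10011000011011111111110 | 1 | 1
  50 | 00110000110111111111101 | 0 | 0
  51 | 01100001101111111111010 | 0 | 0
  52 | 11000011011111111110100 | 1 | 1
  53 | 10000110111111111101001 | 1 | 0
  54 | 00001101111111111010010 | 0 | 1
  55 | 00011011111111110100101 | 0 | 0
  56 | 00110111111111101001010 | 0 | 1
  57 | 01101111111111010010101 | 0 | 1
  58 | 11011111111110100101011 | 1 | 0
  59 | 10111111111101001010110 | 1 | 0
  60 | 01111111111010010101100 | 0 | 1
  61 | 11111111110100101011001 | 1 | 0
  62 | 11111111101001010110010 | 1 | 0
  63 | 11111111010010101100100 | 1 | 0
  64 | 11111110100101011001000 | 1 | 0
  65 | 11111101001010110010000 | 1 | 0
  66 | 11111010010101100100000 | 1 | 1
  67 | 11110100101011001000001 | 1 | 0
  68 | 11101001010110010000010 | 1 | 1
  69 | 11010010101100100000101 | 1 | 1
  70 | 10100101011001000001011 | 1 | 0
  71 | 01001010110010000010110 | 0 | 0
  72 | 10010101100100000101100 | 1 | 0
  73 | 00101011001000001011000 | 0 | 0
  74 | 01010110010000010110000 | 0 | 1
  75 | 10101100100000101100001 | 1 | 0
  76 | 01011001000001011000010 | 0 | 0
  77 | 10110010000010110000100 | 1 | 1
  78 | 01100100000101100001001 | 0 | 1
  79 | 11001000001011000010011 | 1 | 1
  80 | 10010000010110000100111 | 1 | 1
  81 | 00100000101100001001111 | 0 | 0
  82 | 01000001011000010011110 | 0 | 0
  83 | 10000010110000100111100 | 1 | 1
  84 | 00000101100001001111001 | 0 | 1
  85 | 00001011000010011110011 | 0 | 0
  86 | 00010110000100111100110 | 0 | 1
  87 | 00101100001001111001101 | 0 | 1
  88 | 01011000010011110011011 | 0 | 0
  89 | 10110000100111100110110 | 1 | 1
  90 | 01100001001111001101101 | 0 | 0
  91 | 11000010011110011011010 | 1 | 1
  92 | 10000100111100110110101 | 1 | 0
  93 | 00001001111001101101010 | 0 | 0
  94 | 00010011110011011010100 | 0 | 0
  95 | 00100111100110110101000 | 0 | 1
  96 | 01001111001101101010001 | 0 | 1
  97 | 10011110011011010100011 | 1 | 0
  98 | 00111100110110101000110 | 0 | 1
  99 | 01111001101101010001101 | 0 | 0
 100 | 11110011011010100011010 | 1 | 1
 101 | 11100110110101000110101 | 1 | 0
 102 | 11001101101010001101010 | 1 | 0
 103 | 10011011010100011010100 | 1 | 1
 104 | 00110110101000110101001 | 0 | 1
 105 | 01101101010001101010011 | 0 | 1
 106 | 11011010100011010100111 | 1 | 1
 107 | 10110101000110101001111 | 1 | 0
 108 | 01101010001101010011110 | 0 | 0
 109 | 11010100011010100111100 | 1 | 0
 110 | 10101000110101001111000 | 1 | 1
 111 | 01010001101010011110001 | 0 | 0
 112 | 10100011010100111100010 | 1 | 1
 113 | 01000110101001111000101 | 0 | 1
 114 | 10001101010011110001011 | 1 | 0
 115 | 00011010100111100010110 | 0 | 0
 116 | 00110101001111000101100 | 0 | 1
 117 | 01101010011110001011001 | 0 | 0
 118 | 11010100111100010110010 | 1 | 0
 119 | 10101001111000101100100 | 1 | 1
 120 | 01010011110001011001001 | 0 | 0
 121 | 10100111100010110010010 | 1 | 0
 122 | 01001111000101100100100 | 0 | 1
 123 | 10011110001011001001001 | 1 | 0
 124 | 00111100010110010010010 | 0 | 1
 125 | 01111000101100100100101 | 0 | 0
 126 | 11110001011001001001010 | 1 | 1
 127 | 11100010110010010010101 | 1 | 1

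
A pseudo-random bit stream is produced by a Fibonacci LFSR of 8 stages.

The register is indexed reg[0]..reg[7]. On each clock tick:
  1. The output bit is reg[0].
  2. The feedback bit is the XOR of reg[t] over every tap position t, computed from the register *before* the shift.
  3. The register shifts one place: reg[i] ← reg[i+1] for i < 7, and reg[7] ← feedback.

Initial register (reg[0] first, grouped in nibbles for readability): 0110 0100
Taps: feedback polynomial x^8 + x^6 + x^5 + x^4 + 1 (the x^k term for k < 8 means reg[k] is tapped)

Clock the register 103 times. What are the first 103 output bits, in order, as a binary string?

0110010010011000000111010010001110001000000010110001111010000111111110010000101001111101010101110000011

k : reg_k → out_k, fb_k
0: 01100100 → 0, fb=1
1: 11001001 → 1, fb=0
2: 10010010 → 1, fb=0
3: 00100100 → 0, fb=1
4: 01001001 → 0, fb=1
5: 10010011 → 1, fb=0
6: 00100110 → 0, fb=0
7: 01001100 → 0, fb=0
8: 10011000 → 1, fb=0
9: 00110000 → 0, fb=0
10: 01100000 → 0, fb=0
11: 11000000 → 1, fb=1
12: 10000001 → 1, fb=1
13: 00000011 → 0, fb=1
14: 00000111 → 0, fb=0
15: 00001110 → 0, fb=1
16: 00011101 → 0, fb=0
17: 00111010 → 0, fb=0
18: 01110100 → 0, fb=1
19: 11101001 → 1, fb=0
20: 11010010 → 1, fb=0
21: 10100100 → 1, fb=0
22: 01001000 → 0, fb=1
23: 10010001 → 1, fb=1
24: 00100011 → 0, fb=1
25: 01000111 → 0, fb=0
26: 10001110 → 1, fb=0
27: 00011100 → 0, fb=0
28: 00111000 → 0, fb=1
29: 01110001 → 0, fb=0
30: 11100010 → 1, fb=0
31: 11000100 → 1, fb=0
32: 10001000 → 1, fb=0
33: 00010000 → 0, fb=0
34: 00100000 → 0, fb=0
35: 01000000 → 0, fb=0
36: 10000000 → 1, fb=1
37: 00000001 → 0, fb=0
38: 00000010 → 0, fb=1
39: 00000101 → 0, fb=1
40: 00001011 → 0, fb=0
41: 00010110 → 0, fb=0
42: 00101100 → 0, fb=0
43: 01011000 → 0, fb=1
44: 10110001 → 1, fb=1
45: 01100011 → 0, fb=1
46: 11000111 → 1, fb=1
47: 10001111 → 1, fb=0
48: 00011110 → 0, fb=1
49: 00111101 → 0, fb=0
50: 01111010 → 0, fb=0
51: 11110100 → 1, fb=0
52: 11101000 → 1, fb=0
53: 11010000 → 1, fb=1
54: 10100001 → 1, fb=1
55: 01000011 → 0, fb=1
56: 10000111 → 1, fb=1
57: 00001111 → 0, fb=1
58: 00011111 → 0, fb=1
59: 00111111 → 0, fb=1
60: 01111111 → 0, fb=1
61: 11111111 → 1, fb=0
62: 11111110 → 1, fb=0
63: 11111100 → 1, fb=1
64: 11111001 → 1, fb=0
65: 11110010 → 1, fb=0
66: 11100100 → 1, fb=0
67: 11001000 → 1, fb=0
68: 10010000 → 1, fb=1
69: 00100001 → 0, fb=0
70: 01000010 → 0, fb=1
71: 10000101 → 1, fb=0
72: 00001010 → 0, fb=0
73: 00010100 → 0, fb=1
74: 00101001 → 0, fb=1
75: 01010011 → 0, fb=1
76: 10100111 → 1, fb=1
77: 01001111 → 0, fb=1
78: 10011111 → 1, fb=0
79: 00111110 → 0, fb=1
80: 01111101 → 0, fb=0
81: 11111010 → 1, fb=1
82: 11110101 → 1, fb=0
83: 11101010 → 1, fb=1
84: 11010101 → 1, fb=0
85: 10101010 → 1, fb=1
86: 01010101 → 0, fb=1
87: 10101011 → 1, fb=1
88: 01010111 → 0, fb=0
89: 10101110 → 1, fb=0
90: 01011100 → 0, fb=0
91: 10111000 → 1, fb=0
92: 01110000 → 0, fb=0
93: 11100000 → 1, fb=1
94: 11000001 → 1, fb=1
95: 10000011 → 1, fb=0
96: 00000110 → 0, fb=0
97: 00001100 → 0, fb=0
98: 00011000 → 0, fb=1
99: 00110001 → 0, fb=0
100: 01100010 → 0, fb=1
101: 11000101 → 1, fb=0
102: 10001010 → 1, fb=1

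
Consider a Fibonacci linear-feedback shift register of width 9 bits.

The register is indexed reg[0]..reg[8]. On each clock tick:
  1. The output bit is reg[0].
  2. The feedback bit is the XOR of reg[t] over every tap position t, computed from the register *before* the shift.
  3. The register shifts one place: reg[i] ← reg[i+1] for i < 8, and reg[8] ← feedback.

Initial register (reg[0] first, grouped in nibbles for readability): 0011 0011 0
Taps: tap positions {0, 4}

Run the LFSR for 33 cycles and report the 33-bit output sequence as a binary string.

001100110000000110001100101000110

k : reg_k → out_k, fb_k
0: 001100110 → 0, fb=0
1: 011001100 → 0, fb=0
2: 110011000 → 1, fb=0
3: 100110000 → 1, fb=0
4: 001100000 → 0, fb=0
5: 011000000 → 0, fb=0
6: 110000000 → 1, fb=1
7: 100000001 → 1, fb=1
8: 000000011 → 0, fb=0
9: 000000110 → 0, fb=0
10: 000001100 → 0, fb=0
11: 000011000 → 0, fb=1
12: 000110001 → 0, fb=1
13: 001100011 → 0, fb=0
14: 011000110 → 0, fb=0
15: 110001100 → 1, fb=1
16: 100011001 → 1, fb=0
17: 000110010 → 0, fb=1
18: 001100101 → 0, fb=0
19: 011001010 → 0, fb=0
20: 110010100 → 1, fb=0
21: 100101000 → 1, fb=1
22: 001010001 → 0, fb=1
23: 010100011 → 0, fb=0
24: 101000110 → 1, fb=1
25: 010001101 → 0, fb=0
26: 100011010 → 1, fb=0
27: 000110100 → 0, fb=1
28: 001101001 → 0, fb=0
29: 011010010 → 0, fb=1
30: 110100101 → 1, fb=1
31: 101001011 → 1, fb=1
32: 010010111 → 0, fb=1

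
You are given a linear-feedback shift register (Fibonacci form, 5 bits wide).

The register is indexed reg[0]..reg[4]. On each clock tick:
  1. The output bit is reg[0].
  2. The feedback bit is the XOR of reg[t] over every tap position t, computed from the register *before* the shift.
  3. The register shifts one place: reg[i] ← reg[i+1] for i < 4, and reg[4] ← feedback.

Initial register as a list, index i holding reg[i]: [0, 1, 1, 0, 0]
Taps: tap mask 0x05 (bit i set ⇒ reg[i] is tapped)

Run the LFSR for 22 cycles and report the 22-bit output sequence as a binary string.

0110011111000110111010

k : reg_k → out_k, fb_k
0: 01100 → 0, fb=1
1: 11001 → 1, fb=1
2: 10011 → 1, fb=1
3: 00111 → 0, fb=1
4: 01111 → 0, fb=1
5: 11111 → 1, fb=0
6: 11110 → 1, fb=0
7: 11100 → 1, fb=0
8: 11000 → 1, fb=1
9: 10001 → 1, fb=1
10: 00011 → 0, fb=0
11: 00110 → 0, fb=1
12: 01101 → 0, fb=1
13: 11011 → 1, fb=1
14: 10111 → 1, fb=0
15: 01110 → 0, fb=1
16: 11101 → 1, fb=0
17: 11010 → 1, fb=1
18: 10101 → 1, fb=0
19: 01010 → 0, fb=0
20: 10100 → 1, fb=0
21: 01000 → 0, fb=0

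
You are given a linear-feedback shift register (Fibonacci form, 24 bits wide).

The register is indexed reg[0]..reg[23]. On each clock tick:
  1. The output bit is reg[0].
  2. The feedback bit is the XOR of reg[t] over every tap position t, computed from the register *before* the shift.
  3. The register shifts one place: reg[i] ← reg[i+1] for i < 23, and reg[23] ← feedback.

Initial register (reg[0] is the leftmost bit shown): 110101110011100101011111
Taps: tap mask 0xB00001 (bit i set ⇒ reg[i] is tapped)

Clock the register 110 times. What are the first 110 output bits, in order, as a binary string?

tick  register→output (feedback)
  0  110101110011100101011111→1 (0)
  1  101011100111001010111110→1 (1)
  2  010111001110010101111101→0 (1)
  3  101110011100101011111011→1 (1)
  4  011100111001010111110111→0 (0)
  5  111001110010101111101110→1 (1)
  6  110011100101011111011101→1 (0)
  7  100111001010111110111010→1 (0)
  8  001110010101111101110100→0 (1)
  9  011100101011111011101001→0 (0)
 10  111001010111110111010010→1 (1)
 11  110010101111101110100101→1 (1)
 12  100101011111011101001011→1 (1)
 13  001010111110111010010111→0 (0)
 14  010101111101110100101110→0 (0)
 15  101011111011101001011100→1 (1)
 16  010111110111010010111001→0 (0)
 17  101111101110100101110010→1 (1)
 18  011111011101001011100101→0 (0)
 19  111110111010010111001010→1 (0)
 20  111101110100101110010100→1 (0)
 21  111011101001011100101000→1 (0)
 22  110111010010111001010000→1 (1)
 23  101110100101110010100001→1 (0)
 24  011101001011100101000010→0 (0)
 25  111010010111001010000100→1 (0)
 26  110100101110010100001000→1 (0)
 27  101001011100101000010000→1 (1)
 28  010010111001010000100001→0 (1)
 29  100101110010100001000011→1 (0)
 30  001011100101000010000110→0 (1)
 31  010111001010000100001101→0 (1)
 32  101110010100001000011011→1 (1)
 33  011100101000010000110111→0 (0)
 34  111001010000100001101110→1 (1)
 35  110010100001000011011101→1 (0)
 36  100101000010000110111010→1 (0)
 37  001010000100001101110100→0 (1)
 38  010100001000011011101001→0 (0)
 39  101000010000110111010010→1 (1)
 40  010000100001101110100101→0 (0)
 41  100001000011011101001010→1 (0)
 42  000010000110111010010100→0 (1)
 43  000100001101110100101001→0 (0)
 44  001000011011101001010010→0 (0)
 45  010000110111010010100100→0 (1)
 46  100001101110100101001001→1 (1)
 47  000011011101001010010011→0 (1)
 48  000110111010010100100111→0 (0)
 49  001101110100101001001110→0 (0)
 50  011011101001010010011100→0 (0)
 51  110111010010100100111000→1 (0)
 52  101110100101001001110000→1 (1)
 53  011101001010010011100001→0 (1)
 54  111010010100100111000011→1 (0)
 55  110100101001001110000110→1 (0)
 56  101001010010011100001100→1 (1)
 57  010010100100111000011001→0 (0)
 58  100101001001110000110010→1 (1)
 59  001010010011100001100101→0 (0)
 60  010100100111000011001010→0 (1)
 61  101001001110000110010101→1 (1)
 62  010010011100001100101011→0 (0)
 63  100100111000011001010110→1 (0)
 64  001001110000110010101100→0 (0)
 65  010011100001100101011000→0 (1)
 66  100111000011001010110001→1 (0)
 67  001110000110010101100010→0 (0)
 68  011100001100101011000100→0 (1)
 69  111000011001010110001001→1 (1)
 70  110000110010101100010011→1 (0)
 71  100001100101011000100110→1 (0)
 72  000011001010110001001100→0 (0)
 73  000110010101100010011000→0 (1)
 74  001100101011000100110001→0 (1)
 75  011001010110001001100011→0 (1)
 76  110010101100010011000111→1 (1)
 77  100101011000100110001111→1 (0)
 78  001010110001001100011110→0 (0)
 79  010101100010011000111100→0 (0)
 80  101011000100110001111000→1 (0)
 81  010110001001100011110000→0 (0)
 82  101100010011000111100000→1 (1)
 83  011000100110001111000001→0 (1)
 84  110001001100011110000011→1 (0)
 85  100010011000111100000110→1 (0)
 86  000100110001111000001100→0 (0)
 87  001001100011110000011000→0 (1)
 88  010011000111100000110001→0 (1)
 89  100110001111000001100011→1 (0)
 90  001100011110000011000110→0 (1)
 91  011000111100000110001101→0 (1)
 92  110001111000001100011011→1 (1)
 93  100011110000011000110111→1 (1)
 94  000111100000110001101111→0 (1)
 95  001111000001100011011111→0 (1)
 96  011110000011000110111111→0 (1)
 97  111100000110001101111111→1 (0)
 98  111000001100011011111110→1 (1)
 99  110000011000110111111101→1 (0)
100  100000110001101111111010→1 (0)
101  000001100011011111110100→0 (1)
102  000011000110111111101001→0 (0)
103  000110001101111111010010→0 (0)
104  001100011011111110100100→0 (1)
105  011000110111111101001001→0 (0)
106  110001101111111010010010→1 (1)
107  100011011111110100100101→1 (1)
108  000110111111101001001011→0 (0)
109  001101111111010010010110→0 (1)

11010111001110010101111101110100101110010100001000011011101001010010011100001100101011000100110001111000001100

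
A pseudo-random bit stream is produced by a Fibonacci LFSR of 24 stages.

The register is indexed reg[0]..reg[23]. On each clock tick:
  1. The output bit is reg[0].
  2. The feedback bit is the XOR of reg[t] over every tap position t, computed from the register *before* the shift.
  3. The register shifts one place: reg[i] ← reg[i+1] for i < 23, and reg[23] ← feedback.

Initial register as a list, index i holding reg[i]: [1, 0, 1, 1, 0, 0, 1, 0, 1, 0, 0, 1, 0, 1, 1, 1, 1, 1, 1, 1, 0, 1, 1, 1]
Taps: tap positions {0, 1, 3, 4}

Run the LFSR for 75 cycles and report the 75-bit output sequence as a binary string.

101100101001011111110111011010100111100011010100010010101100001010011010001

step | reg (before) | out | fb
   0 | 101100101001011111110111 | 1 | 0
   1 | 011001010010111111101110 | 0 | 1
   2 | 110010100101111111011101 | 1 | 1
   3 | 100101001011111110111011 | 1 | 0
   4 | 001010010111111101110110 | 0 | 1
   5 | 010100101111111011101101 | 0 | 0
   6 | 101001011111110111011010 | 1 | 1
   7 | 010010111111101110110101 | 0 | 0
   8 | 100101111111011101101010 | 1 | 0
   9 | 001011111110111011010100 | 0 | 1
  10 | 010111111101110110101001 | 0 | 1
  11 | 101111111011101101010011 | 1 | 1
  12 | 011111110111011010100111 | 0 | 1
  13 | 111111101110110101001111 | 1 | 0
  14 | 111111011101101010011110 | 1 | 0
  15 | 111110111011010100111100 | 1 | 0
  16 | 111101110110101001111000 | 1 | 1
  17 | 111011101101010011110001 | 1 | 1
  18 | 110111011010100111100011 | 1 | 0
  19 | 101110110101001111000110 | 1 | 1
  20 | 011101101010011110001101 | 0 | 0
  21 | 111011010100111100011010 | 1 | 1
  22 | 110110101001111000110101 | 1 | 0
  23 | 101101010011110001101010 | 1 | 0
  24 | 011010100111100011010100 | 0 | 0
  25 | 110101001111000110101000 | 1 | 1
  26 | 101010011110001101010001 | 1 | 0
  27 | 010100111100011010100010 | 0 | 0
  28 | 101001111000110101000100 | 1 | 1
  29 | 010011110001101010001001 | 0 | 0
  30 | 100111100011010100010010 | 1 | 1
  31 | 001111000110101000100101 | 0 | 0
  32 | 011110001101010001001010 | 0 | 1
  33 | 111100011010100010010101 | 1 | 1
  34 | 111000110101000100101011 | 1 | 0
  35 | 110001101010001001010110 | 1 | 0
  36 | 100011010100010010101100 | 1 | 0
  37 | 000110101000100101011000 | 0 | 0
  38 | 001101010001001010110000 | 0 | 1
  39 | 011010100010010101100001 | 0 | 0
  40 | 110101000100101011000010 | 1 | 1
  41 | 101010001001010110000101 | 1 | 0
  42 | 010100010010101100001010 | 0 | 0
  43 | 101000100101011000010100 | 1 | 1
  44 | 010001001010110000101001 | 0 | 1
  45 | 100010010101100001010011 | 1 | 0
  46 | 000100101011000010100110 | 0 | 1
  47 | 001001010110000101001101 | 0 | 0
  48 | 010010101100001010011010 | 0 | 0
  49 | 100101011000010100110100 | 1 | 0
  50 | 001010110000101001101000 | 0 | 1
  51 | 010101100001010011010001 | 0 | 0
  52 | 101011000010100110100010 | 1 | 0
  53 | 010110000101001101000100 | 0 | 1
  54 | 101100001010011010001001 | 1 | 0
  55 | 011000010100110100010010 | 0 | 1
  56 | 110000101001101000100101 | 1 | 0
  57 | 100001010011010001001010 | 1 | 1
  58 | 000010100110100010010101 | 0 | 1
  59 | 000101001101000100101011 | 0 | 1
  60 | 001010011010001001010111 | 0 | 1
  61 | 010100110100010010101111 | 0 | 0
  62 | 101001101000100101011110 | 1 | 1
  63 | 010011010001001010111101 | 0 | 0
  64 | 100110100010010101111010 | 1 | 1
  65 | 001101000100101011110101 | 0 | 1
  66 | 011010001001010111101011 | 0 | 0
  67 | 110100010010101111010110 | 1 | 1
  68 | 101000100101011110101101 | 1 | 1
  69 | 010001001010111101011011 | 0 | 1
  70 | 100010010101111010110111 | 1 | 0
  71 | 000100101011110101101110 | 0 | 1
  72 | 001001010111101011011101 | 0 | 0
  73 | 010010101111010110111010 | 0 | 0
  74 | 100101011110101101110100 | 1 | 0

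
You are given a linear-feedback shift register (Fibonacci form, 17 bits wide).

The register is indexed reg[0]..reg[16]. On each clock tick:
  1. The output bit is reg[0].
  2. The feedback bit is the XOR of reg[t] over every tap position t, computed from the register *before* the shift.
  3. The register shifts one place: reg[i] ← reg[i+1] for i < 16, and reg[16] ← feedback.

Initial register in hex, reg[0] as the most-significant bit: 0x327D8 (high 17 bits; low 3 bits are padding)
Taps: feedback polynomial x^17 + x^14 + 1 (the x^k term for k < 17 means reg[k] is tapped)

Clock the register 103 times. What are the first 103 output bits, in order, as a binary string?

k : reg_k → out_k, fb_k
0: 00110010011111011 → 0, fb=0
1: 01100100111110110 → 0, fb=1
2: 11001001111101101 → 1, fb=0
3: 10010011111011010 → 1, fb=1
4: 00100111110110101 → 0, fb=1
5: 01001111101101011 → 0, fb=0
6: 10011111011010110 → 1, fb=0
7: 00111110110101100 → 0, fb=1
8: 01111101101011001 → 0, fb=0
9: 11111011010110010 → 1, fb=1
10: 11110110101100101 → 1, fb=0
11: 11101101011001010 → 1, fb=1
12: 11011010110010101 → 1, fb=0
13: 10110101100101010 → 1, fb=1
14: 01101011001010101 → 0, fb=1
15: 11010110010101011 → 1, fb=1
16: 10101100101010111 → 1, fb=0
17: 01011001010101110 → 0, fb=1
18: 10110010101011101 → 1, fb=0
19: 01100101010111010 → 0, fb=0
20: 11001010101110100 → 1, fb=0
21: 10010101011101000 → 1, fb=1
22: 00101010111010001 → 0, fb=0
23: 01010101110100010 → 0, fb=0
24: 10101011101000100 → 1, fb=0
25: 01010111010001000 → 0, fb=0
26: 10101110100010000 → 1, fb=1
27: 01011101000100001 → 0, fb=0
28: 10111010001000010 → 1, fb=1
29: 01110100010000101 → 0, fb=1
30: 11101000100001011 → 1, fb=1
31: 11010001000010111 → 1, fb=0
32: 10100010000101110 → 1, fb=0
33: 01000100001011100 → 0, fb=1
34: 10001000010111001 → 1, fb=1
35: 00010000101110011 → 0, fb=0
36: 00100001011100110 → 0, fb=1
37: 01000010111001101 → 0, fb=1
38: 10000101110011011 → 1, fb=1
39: 00001011100110111 → 0, fb=1
40: 00010111001101111 → 0, fb=1
41: 00101110011011111 → 0, fb=1
42: 01011100110111111 → 0, fb=1
43: 10111001101111111 → 1, fb=0
44: 01110011011111110 → 0, fb=1
45: 11100110111111101 → 1, fb=0
46: 11001101111111010 → 1, fb=1
47: 10011011111110101 → 1, fb=0
48: 00110111111101010 → 0, fb=0
49: 01101111111010100 → 0, fb=1
50: 11011111110101001 → 1, fb=1
51: 10111111101010011 → 1, fb=1
52: 01111111010100111 → 0, fb=1
53: 11111110101001111 → 1, fb=0
54: 11111101010011110 → 1, fb=0
55: 11111010100111100 → 1, fb=0
56: 11110101001111000 → 1, fb=1
57: 11101010011110001 → 1, fb=1
58: 11010100111100011 → 1, fb=1
59: 10101001111000111 → 1, fb=0
60: 01010011110001110 → 0, fb=1
61: 10100111100011101 → 1, fb=0
62: 01001111000111010 → 0, fb=0
63: 10011110001110100 → 1, fb=0
64: 00111100011101000 → 0, fb=0
65: 01111000111010000 → 0, fb=0
66: 11110001110100000 → 1, fb=1
67: 11100011101000001 → 1, fb=1
68: 11000111010000011 → 1, fb=1
69: 10001110100000111 → 1, fb=0
70: 00011101000001110 → 0, fb=1
71: 00111010000011101 → 0, fb=1
72: 01110100000111011 → 0, fb=0
73: 11101000001110110 → 1, fb=0
74: 11010000011101100 → 1, fb=0
75: 10100000111011000 → 1, fb=1
76: 01000001110110001 → 0, fb=0
77: 10000011101100010 → 1, fb=1
78: 00000111011000101 → 0, fb=1
79: 00001110110001011 → 0, fb=0
80: 00011101100010110 → 0, fb=1
81: 00111011000101101 → 0, fb=1
82: 01110110001011011 → 0, fb=0
83: 11101100010110110 → 1, fb=0
84: 11011000101101100 → 1, fb=0
85: 10110001011011000 → 1, fb=1
86: 01100010110110001 → 0, fb=0
87: 11000101101100010 → 1, fb=1
88: 10001011011000101 → 1, fb=0
89: 00010110110001010 → 0, fb=0
90: 00101101100010100 → 0, fb=1
91: 01011011000101001 → 0, fb=0
92: 10110110001010010 → 1, fb=1
93: 01101100010100101 → 0, fb=1
94: 11011000101001011 → 1, fb=1
95: 10110001010010111 → 1, fb=0
96: 01100010100101110 → 0, fb=1
97: 11000101001011101 → 1, fb=0
98: 10001010010111010 → 1, fb=1
99: 00010100101110101 → 0, fb=1
100: 00101001011101011 → 0, fb=0
101: 01010010111010110 → 0, fb=1
102: 10100101110101101 → 1, fb=0

0011001001111101101011001010101110100010000101110011011111110101001111000111010000011101100010110110001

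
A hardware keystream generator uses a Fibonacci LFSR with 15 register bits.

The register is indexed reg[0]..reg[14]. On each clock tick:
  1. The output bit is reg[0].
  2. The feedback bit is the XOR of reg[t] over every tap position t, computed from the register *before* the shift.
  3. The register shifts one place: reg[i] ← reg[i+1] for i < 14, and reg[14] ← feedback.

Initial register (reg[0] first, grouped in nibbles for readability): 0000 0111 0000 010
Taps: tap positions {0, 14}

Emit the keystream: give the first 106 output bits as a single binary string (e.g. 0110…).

k : reg_k → out_k, fb_k
0: 000001110000010 → 0, fb=0
1: 000011100000100 → 0, fb=0
2: 000111000001000 → 0, fb=0
3: 001110000010000 → 0, fb=0
4: 011100000100000 → 0, fb=0
5: 111000001000000 → 1, fb=1
6: 110000010000001 → 1, fb=0
7: 100000100000010 → 1, fb=1
8: 000001000000101 → 0, fb=1
9: 000010000001011 → 0, fb=1
10: 000100000010111 → 0, fb=1
11: 001000000101111 → 0, fb=1
12: 010000001011111 → 0, fb=1
13: 100000010111111 → 1, fb=0
14: 000000101111110 → 0, fb=0
15: 000001011111100 → 0, fb=0
16: 000010111111000 → 0, fb=0
17: 000101111110000 → 0, fb=0
18: 001011111100000 → 0, fb=0
19: 010111111000000 → 0, fb=0
20: 101111110000000 → 1, fb=1
21: 011111100000001 → 0, fb=1
22: 111111000000011 → 1, fb=0
23: 111110000000110 → 1, fb=1
24: 111100000001101 → 1, fb=0
25: 111000000011010 → 1, fb=1
26: 110000000110101 → 1, fb=0
27: 100000001101010 → 1, fb=1
28: 000000011010101 → 0, fb=1
29: 000000110101011 → 0, fb=1
30: 000001101010111 → 0, fb=1
31: 000011010101111 → 0, fb=1
32: 000110101011111 → 0, fb=1
33: 001101010111111 → 0, fb=1
34: 011010101111111 → 0, fb=1
35: 110101011111111 → 1, fb=0
36: 101010111111110 → 1, fb=1
37: 010101111111101 → 0, fb=1
38: 101011111111011 → 1, fb=0
39: 010111111110110 → 0, fb=0
40: 101111111101100 → 1, fb=1
41: 011111111011001 → 0, fb=1
42: 111111110110011 → 1, fb=0
43: 111111101100110 → 1, fb=1
44: 111111011001101 → 1, fb=0
45: 111110110011010 → 1, fb=1
46: 111101100110101 → 1, fb=0
47: 111011001101010 → 1, fb=1
48: 110110011010101 → 1, fb=0
49: 101100110101010 → 1, fb=1
50: 011001101010101 → 0, fb=1
51: 110011010101011 → 1, fb=0
52: 100110101010110 → 1, fb=1
53: 001101010101101 → 0, fb=1
54: 011010101011011 → 0, fb=1
55: 110101010110111 → 1, fb=0
56: 101010101101110 → 1, fb=1
57: 010101011011101 → 0, fb=1
58: 101010110111011 → 1, fb=0
59: 010101101110110 → 0, fb=0
60: 101011011101100 → 1, fb=1
61: 010110111011001 → 0, fb=1
62: 101101110110011 → 1, fb=0
63: 011011101100110 → 0, fb=0
64: 110111011001100 → 1, fb=1
65: 101110110011001 → 1, fb=0
66: 011101100110010 → 0, fb=0
67: 111011001100100 → 1, fb=1
68: 110110011001001 → 1, fb=0
69: 101100110010010 → 1, fb=1
70: 011001100100101 → 0, fb=1
71: 110011001001011 → 1, fb=0
72: 100110010010110 → 1, fb=1
73: 001100100101101 → 0, fb=1
74: 011001001011011 → 0, fb=1
75: 110010010110111 → 1, fb=0
76: 100100101101110 → 1, fb=1
77: 001001011011101 → 0, fb=1
78: 010010110111011 → 0, fb=1
79: 100101101110111 → 1, fb=0
80: 001011011101110 → 0, fb=0
81: 010110111011100 → 0, fb=0
82: 101101110111000 → 1, fb=1
83: 011011101110001 → 0, fb=1
84: 110111011100011 → 1, fb=0
85: 101110111000110 → 1, fb=1
86: 011101110001101 → 0, fb=1
87: 111011100011011 → 1, fb=0
88: 110111000110110 → 1, fb=1
89: 101110001101101 → 1, fb=0
90: 011100011011010 → 0, fb=0
91: 111000110110100 → 1, fb=1
92: 110001101101001 → 1, fb=0
93: 100011011010010 → 1, fb=1
94: 000110110100101 → 0, fb=1
95: 001101101001011 → 0, fb=1
96: 011011010010111 → 0, fb=1
97: 110110100101111 → 1, fb=0
98: 101101001011110 → 1, fb=1
99: 011010010111101 → 0, fb=1
100: 110100101111011 → 1, fb=0
101: 101001011110110 → 1, fb=1
102: 010010111101101 → 0, fb=1
103: 100101111011011 → 1, fb=0
104: 001011110110110 → 0, fb=0
105: 010111101101100 → 0, fb=0

0000011100000100000010111111000000011010101111111101100110101010110111011001100100101101110111000110110100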